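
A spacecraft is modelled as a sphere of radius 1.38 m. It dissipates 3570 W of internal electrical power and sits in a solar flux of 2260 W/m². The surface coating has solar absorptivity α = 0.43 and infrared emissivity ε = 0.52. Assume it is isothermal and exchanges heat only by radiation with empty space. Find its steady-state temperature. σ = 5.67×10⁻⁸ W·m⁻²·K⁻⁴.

At steady state, absorbed solar power + internal power = radiated power.
Absorbed: α·S·A_cross = 0.43·2260·5.983 = 5814 W (cross-section πr²).
Total input = 5814 + 3570 = 9384 W.
Radiated: εσ·A_surf·T⁴ with A_surf = 4πr² = 23.93 m².
T⁴ = 9384/(0.52·5.67×10⁻⁸·23.93) = 1.330×10¹⁰ K⁴.

T ≈ 340 K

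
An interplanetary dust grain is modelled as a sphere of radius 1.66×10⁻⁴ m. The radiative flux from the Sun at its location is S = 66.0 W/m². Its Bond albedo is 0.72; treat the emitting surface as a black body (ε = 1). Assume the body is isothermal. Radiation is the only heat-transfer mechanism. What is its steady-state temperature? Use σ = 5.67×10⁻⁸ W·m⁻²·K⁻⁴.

At equilibrium, absorbed power = emitted power.
Absorbing cross-section = πr² = 8.657×10⁻⁸ m²; emitting surface = 4πr² = 3.463×10⁻⁷ m² (ratio 4).
(1−a)S·A_cross = εσ·A_surf·T⁴  ⇒  T⁴ = (1−a)S/(4σ).
T⁴ = 0.280·66.0/(4·5.67×10⁻⁸) = 8.148×10⁷ K⁴.
T = (8.148×10⁷)^(1/4).

T ≈ 95.0 K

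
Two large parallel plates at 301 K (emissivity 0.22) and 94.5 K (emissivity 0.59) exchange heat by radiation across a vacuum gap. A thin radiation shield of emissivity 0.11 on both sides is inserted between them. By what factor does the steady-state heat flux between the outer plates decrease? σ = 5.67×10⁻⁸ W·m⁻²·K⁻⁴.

Without shield: q₀ = σΔ(T⁴)/(1/ε₁+1/ε₂−1) with denominator 5.240.
With shield the two gaps are in series; the resistances add: (1/ε₁+1/ε_s−1)+(1/ε_s+1/ε₂−1) = 12.64+9.786 = 22.42.
Heat-flux ratio q₀/q = 22.42/5.240.

factor ≈ 4.28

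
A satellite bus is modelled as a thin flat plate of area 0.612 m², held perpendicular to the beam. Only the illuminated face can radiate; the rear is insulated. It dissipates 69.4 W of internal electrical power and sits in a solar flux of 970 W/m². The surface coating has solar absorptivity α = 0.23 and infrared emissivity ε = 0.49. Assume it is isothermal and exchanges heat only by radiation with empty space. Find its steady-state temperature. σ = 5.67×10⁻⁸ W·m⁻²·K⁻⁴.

At steady state, absorbed solar power + internal power = radiated power.
Absorbed: α·S·A_cross = 0.23·970·0.6120 = 136.5 W (cross-section A).
Total input = 136.5 + 69.4 = 205.9 W.
Radiated: εσ·A_surf·T⁴ with A_surf = A = 0.6120 m².
T⁴ = 205.9/(0.49·5.67×10⁻⁸·0.6120) = 1.211×10¹⁰ K⁴.

T ≈ 332 K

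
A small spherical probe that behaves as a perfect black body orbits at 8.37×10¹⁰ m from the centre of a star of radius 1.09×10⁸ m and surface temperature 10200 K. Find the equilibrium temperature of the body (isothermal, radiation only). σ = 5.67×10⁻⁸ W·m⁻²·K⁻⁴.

T ≈ 260 K

The star's surface emits σT_*⁴; at distance d the flux is S = σT_*⁴(R_*/d)².
S = 5.67×10⁻⁸·(10200)⁴·(1.09×10⁸/8.37×10¹⁰)² = 1041 W/m².
For an isothermal sphere T⁴ = (1−a)S/(4σ) = 4.589×10⁹ K⁴.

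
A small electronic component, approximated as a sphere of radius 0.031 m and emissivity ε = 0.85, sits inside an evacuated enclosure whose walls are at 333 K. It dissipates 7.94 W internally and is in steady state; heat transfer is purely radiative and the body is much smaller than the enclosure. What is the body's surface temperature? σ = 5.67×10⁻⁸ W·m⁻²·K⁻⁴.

For a small grey body in a large enclosure, net radiated power = εσA(T⁴ − T_w⁴).
Steady state: P = εσA(T⁴ − T_w⁴) with A = 4πr² = 0.01208 m².
T⁴ = P/(εσA) + T_w⁴ = 7.94/(0.85·5.67×10⁻⁸·0.01208) + (333)⁴
    = 1.364×10¹⁰ + 1.230×10¹⁰ = 2.594×10¹⁰ K⁴.

T ≈ 401 K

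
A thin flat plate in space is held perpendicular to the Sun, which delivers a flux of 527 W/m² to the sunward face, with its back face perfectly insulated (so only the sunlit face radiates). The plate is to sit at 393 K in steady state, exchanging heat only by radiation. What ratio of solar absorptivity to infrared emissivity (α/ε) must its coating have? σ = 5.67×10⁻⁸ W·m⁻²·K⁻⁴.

α/ε ≈ 2.57

Balance: αS·A = εσ·1A·T⁴ ⇒ α/ε = σT⁴/S.
α/ε = 5.67×10⁻⁸·(393)⁴/527 = 5.67×10⁻⁸·2.385×10¹⁰/527.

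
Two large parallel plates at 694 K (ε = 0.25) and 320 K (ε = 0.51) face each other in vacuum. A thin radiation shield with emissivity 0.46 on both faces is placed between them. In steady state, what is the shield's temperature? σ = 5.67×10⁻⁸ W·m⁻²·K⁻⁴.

In steady state the net flux on the hot side equals that on the cold side.
σ(T₁⁴−T_s⁴)/D₁ = σ(T_s⁴−T₂⁴)/D₂, with D₁ = 1/ε₁+1/ε_s−1 = 5.174, D₂ = 1/ε_s+1/ε₂−1 = 3.135.
Solve for T_s⁴: T_s⁴ = (D₂·T₁⁴ + D₁·T₂⁴)/(D₁+D₂) = 9.405×10¹⁰ K⁴.

T_s ≈ 554 K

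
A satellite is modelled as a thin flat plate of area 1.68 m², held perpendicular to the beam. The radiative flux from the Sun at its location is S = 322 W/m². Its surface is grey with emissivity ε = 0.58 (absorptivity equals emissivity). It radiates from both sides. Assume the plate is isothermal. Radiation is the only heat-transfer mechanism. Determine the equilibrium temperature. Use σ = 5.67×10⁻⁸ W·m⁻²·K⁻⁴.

T ≈ 231 K

At equilibrium, absorbed power = emitted power.
Absorbing cross-section = A = 1.680 m²; emitting surface = 2A = 3.360 m² (ratio 2).
εS·A_cross = εσ·A_surf·T⁴  ⇒  T⁴ = S/(2σ)   (ε cancels).
T⁴ = 322/(2·5.67×10⁻⁸) = 2.840×10⁹ K⁴.
T = (2.840×10⁹)^(1/4).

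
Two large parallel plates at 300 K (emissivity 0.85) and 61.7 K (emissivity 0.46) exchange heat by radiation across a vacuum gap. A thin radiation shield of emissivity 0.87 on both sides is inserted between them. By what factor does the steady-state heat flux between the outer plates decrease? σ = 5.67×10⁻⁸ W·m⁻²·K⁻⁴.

factor ≈ 1.55

Without shield: q₀ = σΔ(T⁴)/(1/ε₁+1/ε₂−1) with denominator 2.350.
With shield the two gaps are in series; the resistances add: (1/ε₁+1/ε_s−1)+(1/ε_s+1/ε₂−1) = 1.326+2.323 = 3.649.
Heat-flux ratio q₀/q = 3.649/2.350.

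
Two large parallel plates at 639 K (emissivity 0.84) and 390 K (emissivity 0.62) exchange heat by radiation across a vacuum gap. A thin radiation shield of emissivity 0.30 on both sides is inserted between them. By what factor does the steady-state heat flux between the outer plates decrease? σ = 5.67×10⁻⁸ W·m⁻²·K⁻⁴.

factor ≈ 4.14

Without shield: q₀ = σΔ(T⁴)/(1/ε₁+1/ε₂−1) with denominator 1.803.
With shield the two gaps are in series; the resistances add: (1/ε₁+1/ε_s−1)+(1/ε_s+1/ε₂−1) = 3.524+3.946 = 7.470.
Heat-flux ratio q₀/q = 7.470/1.803.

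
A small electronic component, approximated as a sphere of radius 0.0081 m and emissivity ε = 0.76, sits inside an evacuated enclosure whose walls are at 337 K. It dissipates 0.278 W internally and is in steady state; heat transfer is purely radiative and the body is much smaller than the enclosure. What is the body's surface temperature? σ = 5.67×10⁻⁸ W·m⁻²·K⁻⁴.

For a small grey body in a large enclosure, net radiated power = εσA(T⁴ − T_w⁴).
Steady state: P = εσA(T⁴ − T_w⁴) with A = 4πr² = 8.245×10⁻⁴ m².
T⁴ = P/(εσA) + T_w⁴ = 0.278/(0.76·5.67×10⁻⁸·8.245×10⁻⁴) + (337)⁴
    = 7.825×10⁹ + 1.290×10¹⁰ = 2.072×10¹⁰ K⁴.

T ≈ 379 K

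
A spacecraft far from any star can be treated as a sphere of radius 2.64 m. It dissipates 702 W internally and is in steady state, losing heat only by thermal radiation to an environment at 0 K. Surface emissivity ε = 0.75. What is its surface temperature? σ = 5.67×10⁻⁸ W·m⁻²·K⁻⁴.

T ≈ 117 K

Steady state: internal power = radiated power, P = εσA T⁴.
Radiating area A = 4πr² = 87.58 m².
T⁴ = P/(εσA) = 702/(0.75·5.67×10⁻⁸·87.58) = 1.885×10⁸ K⁴.
T = (1.885×10⁸)^(1/4).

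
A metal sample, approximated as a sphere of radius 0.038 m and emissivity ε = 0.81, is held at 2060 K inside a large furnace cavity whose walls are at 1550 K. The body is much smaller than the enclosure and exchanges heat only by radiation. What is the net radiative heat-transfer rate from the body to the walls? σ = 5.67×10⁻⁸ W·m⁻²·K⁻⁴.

For a small grey body in a large enclosure: P_net = εσA(T_body⁴ − T_wall⁴).
A = 4πr² = 0.01815 m²; T_body⁴ − T_wall⁴ = 1.801×10¹³ − 5.772×10¹² = 1.224×10¹³ K⁴.
|P_net| = 0.81·5.67×10⁻⁸·0.01815·1.224×10¹³.

P_net ≈ 10200 W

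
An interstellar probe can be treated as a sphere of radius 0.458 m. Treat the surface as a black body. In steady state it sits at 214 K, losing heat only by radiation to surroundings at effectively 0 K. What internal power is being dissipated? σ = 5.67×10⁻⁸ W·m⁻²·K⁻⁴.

P ≈ 313 W

Steady state: P = εσA T⁴.
A = 4πr² = 2.636 m²; T⁴ = (214)⁴ = 2.097×10⁹ K⁴.
P = 1.0 × 5.67×10⁻⁸ × 2.636 × 2.097×10⁹.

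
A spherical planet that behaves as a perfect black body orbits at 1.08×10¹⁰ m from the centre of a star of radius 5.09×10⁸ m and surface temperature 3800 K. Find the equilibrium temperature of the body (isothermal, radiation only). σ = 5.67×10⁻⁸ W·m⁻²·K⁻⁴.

T ≈ 583 K

The star's surface emits σT_*⁴; at distance d the flux is S = σT_*⁴(R_*/d)².
S = 5.67×10⁻⁸·(3800)⁴·(5.09×10⁸/1.08×10¹⁰)² = 26260 W/m².
For an isothermal sphere T⁴ = (1−a)S/(4σ) = 1.158×10¹¹ K⁴.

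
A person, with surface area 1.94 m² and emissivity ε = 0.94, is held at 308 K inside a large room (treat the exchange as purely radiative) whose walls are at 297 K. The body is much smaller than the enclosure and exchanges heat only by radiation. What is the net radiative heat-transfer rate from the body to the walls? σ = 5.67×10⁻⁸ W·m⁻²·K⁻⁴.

For a small grey body in a large enclosure: P_net = εσA(T_body⁴ − T_wall⁴).
A = 1.94 m²; T_body⁴ − T_wall⁴ = 8.999×10⁹ − 7.781×10⁹ = 1.218×10⁹ K⁴.
|P_net| = 0.94·5.67×10⁻⁸·1.940·1.218×10⁹.

P_net ≈ 126 W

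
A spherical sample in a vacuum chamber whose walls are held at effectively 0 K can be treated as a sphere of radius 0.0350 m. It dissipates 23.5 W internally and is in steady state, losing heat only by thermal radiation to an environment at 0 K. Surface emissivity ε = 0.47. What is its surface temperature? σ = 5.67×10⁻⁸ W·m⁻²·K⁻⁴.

Steady state: internal power = radiated power, P = εσA T⁴.
Radiating area A = 4πr² = 0.01539 m².
T⁴ = P/(εσA) = 23.5/(0.47·5.67×10⁻⁸·0.01539) = 5.729×10¹⁰ K⁴.
T = (5.729×10¹⁰)^(1/4).

T ≈ 489 K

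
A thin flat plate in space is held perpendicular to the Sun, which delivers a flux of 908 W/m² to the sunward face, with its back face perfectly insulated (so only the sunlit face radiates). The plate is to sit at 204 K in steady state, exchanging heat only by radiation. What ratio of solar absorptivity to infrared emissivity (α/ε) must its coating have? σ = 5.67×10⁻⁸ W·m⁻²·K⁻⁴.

Balance: αS·A = εσ·1A·T⁴ ⇒ α/ε = σT⁴/S.
α/ε = 5.67×10⁻⁸·(204)⁴/908 = 5.67×10⁻⁸·1.732×10⁹/908.

α/ε ≈ 0.108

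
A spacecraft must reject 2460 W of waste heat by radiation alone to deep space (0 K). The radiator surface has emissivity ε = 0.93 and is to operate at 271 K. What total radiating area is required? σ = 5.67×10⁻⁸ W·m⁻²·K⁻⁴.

P = εσA T⁴ ⇒ A = P/(εσT⁴).
T⁴ = 5.394×10⁹ K⁴.
A = 2460/(0.93 × 5.67×10⁻⁸ × 5.394×10⁹).

A ≈ 8.65 m²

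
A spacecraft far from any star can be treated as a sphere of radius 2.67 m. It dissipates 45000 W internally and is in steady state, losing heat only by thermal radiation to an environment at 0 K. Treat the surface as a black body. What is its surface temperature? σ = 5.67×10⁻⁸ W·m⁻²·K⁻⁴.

Steady state: internal power = radiated power, P = εσA T⁴.
Radiating area A = 4πr² = 89.58 m².
T⁴ = P/(εσA) = 45000/(1.0·5.67×10⁻⁸·89.58) = 8.859×10⁹ K⁴.
T = (8.859×10⁹)^(1/4).

T ≈ 307 K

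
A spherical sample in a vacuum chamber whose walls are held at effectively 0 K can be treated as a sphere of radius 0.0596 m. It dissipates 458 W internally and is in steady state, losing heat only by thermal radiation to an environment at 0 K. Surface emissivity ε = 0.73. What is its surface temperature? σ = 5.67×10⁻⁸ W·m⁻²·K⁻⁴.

Steady state: internal power = radiated power, P = εσA T⁴.
Radiating area A = 4πr² = 0.04464 m².
T⁴ = P/(εσA) = 458/(0.73·5.67×10⁻⁸·0.04464) = 2.479×10¹¹ K⁴.
T = (2.479×10¹¹)^(1/4).

T ≈ 706 K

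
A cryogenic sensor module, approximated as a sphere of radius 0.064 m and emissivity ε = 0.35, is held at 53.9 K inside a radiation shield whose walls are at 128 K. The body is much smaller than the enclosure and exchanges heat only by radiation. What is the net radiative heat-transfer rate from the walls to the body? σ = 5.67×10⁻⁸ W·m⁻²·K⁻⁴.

For a small grey body in a large enclosure: P_net = εσA(T_body⁴ − T_wall⁴).
A = 4πr² = 0.05147 m²; T_body⁴ − T_wall⁴ = 8.440×10⁶ − 2.684×10⁸ = -2.600×10⁸ K⁴.
|P_net| = 0.35·5.67×10⁻⁸·0.05147·2.600×10⁸.

P_net ≈ 0.266 W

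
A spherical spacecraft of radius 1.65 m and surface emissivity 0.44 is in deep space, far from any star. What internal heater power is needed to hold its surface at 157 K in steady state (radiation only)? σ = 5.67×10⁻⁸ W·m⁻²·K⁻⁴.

P = εσ·4πr²·T⁴.
4πr² = 34.21 m²; T⁴ = 6.076×10⁸ K⁴.
P = 0.44·5.67×10⁻⁸·34.21·6.076×10⁸.

P ≈ 519 W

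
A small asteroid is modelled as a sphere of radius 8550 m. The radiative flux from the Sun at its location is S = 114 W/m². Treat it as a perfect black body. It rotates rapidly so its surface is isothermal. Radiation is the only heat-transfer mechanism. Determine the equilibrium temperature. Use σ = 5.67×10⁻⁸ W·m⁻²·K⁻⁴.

T ≈ 150 K

At equilibrium, absorbed power = emitted power.
Absorbing cross-section = πr² = 2.297×10⁸ m²; emitting surface = 4πr² = 9.186×10⁸ m² (ratio 4).
S·A_cross = εσ·A_surf·T⁴  ⇒  T⁴ = S/(4σ).
T⁴ = 1.00·114/(4·5.67×10⁻⁸) = 5.026×10⁸ K⁴.
T = (5.026×10⁸)^(1/4).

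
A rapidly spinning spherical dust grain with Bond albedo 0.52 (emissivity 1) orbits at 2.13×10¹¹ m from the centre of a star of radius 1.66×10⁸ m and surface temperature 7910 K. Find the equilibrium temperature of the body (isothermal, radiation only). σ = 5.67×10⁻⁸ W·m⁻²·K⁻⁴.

T ≈ 130 K

The star's surface emits σT_*⁴; at distance d the flux is S = σT_*⁴(R_*/d)².
S = 5.67×10⁻⁸·(7910)⁴·(1.66×10⁸/2.13×10¹¹)² = 134.8 W/m².
For an isothermal sphere T⁴ = (1−a)S/(4σ) = 2.853×10⁸ K⁴.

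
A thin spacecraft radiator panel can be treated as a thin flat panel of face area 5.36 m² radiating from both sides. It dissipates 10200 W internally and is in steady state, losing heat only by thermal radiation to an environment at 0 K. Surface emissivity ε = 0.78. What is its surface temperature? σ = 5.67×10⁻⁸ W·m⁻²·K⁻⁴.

Steady state: internal power = radiated power, P = εσA T⁴.
Radiating area A = 2·5.36 = 10.72 m².
T⁴ = P/(εσA) = 10200/(0.78·5.67×10⁻⁸·10.72) = 2.151×10¹⁰ K⁴.
T = (2.151×10¹⁰)^(1/4).

T ≈ 383 K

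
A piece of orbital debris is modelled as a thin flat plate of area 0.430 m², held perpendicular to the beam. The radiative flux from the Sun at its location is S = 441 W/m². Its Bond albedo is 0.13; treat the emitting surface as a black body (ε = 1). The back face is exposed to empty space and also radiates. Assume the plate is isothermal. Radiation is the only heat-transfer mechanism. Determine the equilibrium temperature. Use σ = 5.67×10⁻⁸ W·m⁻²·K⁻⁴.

At equilibrium, absorbed power = emitted power.
Absorbing cross-section = A = 0.4300 m²; emitting surface = 2A = 0.8600 m² (ratio 2).
(1−a)S·A_cross = εσ·A_surf·T⁴  ⇒  T⁴ = (1−a)S/(2σ).
T⁴ = 0.870·441/(2·5.67×10⁻⁸) = 3.383×10⁹ K⁴.
T = (3.383×10⁹)^(1/4).

T ≈ 241 K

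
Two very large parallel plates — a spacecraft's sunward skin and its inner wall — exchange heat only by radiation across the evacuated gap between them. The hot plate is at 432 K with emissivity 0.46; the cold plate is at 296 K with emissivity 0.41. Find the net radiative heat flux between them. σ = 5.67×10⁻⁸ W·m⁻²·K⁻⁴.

For two infinite grey parallel plates, q = σ(T₁⁴ − T₂⁴)/(1/ε₁ + 1/ε₂ − 1).
T₁⁴ − T₂⁴ = 3.483×10¹⁰ − 7.677×10⁹ = 2.715×10¹⁰ K⁴.
1/ε₁ + 1/ε₂ − 1 = 2.174 + 2.439 − 1 = 3.613.
q = 5.67×10⁻⁸ × 2.715×10¹⁰ / 3.613.

q ≈ 426 W/m²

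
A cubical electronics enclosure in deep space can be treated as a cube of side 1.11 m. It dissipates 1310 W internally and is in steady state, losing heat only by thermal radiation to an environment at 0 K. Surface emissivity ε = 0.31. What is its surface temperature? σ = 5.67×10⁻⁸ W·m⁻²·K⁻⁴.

Steady state: internal power = radiated power, P = εσA T⁴.
Radiating area A = 6L² = 7.393 m².
T⁴ = P/(εσA) = 1310/(0.31·5.67×10⁻⁸·7.393) = 1.008×10¹⁰ K⁴.
T = (1.008×10¹⁰)^(1/4).

T ≈ 317 K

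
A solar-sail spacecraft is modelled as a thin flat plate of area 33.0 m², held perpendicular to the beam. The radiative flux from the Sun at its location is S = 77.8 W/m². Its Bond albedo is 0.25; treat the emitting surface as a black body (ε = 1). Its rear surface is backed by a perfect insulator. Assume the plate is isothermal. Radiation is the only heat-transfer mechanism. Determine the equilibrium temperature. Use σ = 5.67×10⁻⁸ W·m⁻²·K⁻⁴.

At equilibrium, absorbed power = emitted power.
Absorbing cross-section = A = 33.00 m²; emitting surface = A = 33.00 m² (ratio 1).
(1−a)S·A_cross = εσ·A_surf·T⁴  ⇒  T⁴ = (1−a)S/(1σ).
T⁴ = 0.750·77.8/(1·5.67×10⁻⁸) = 1.029×10⁹ K⁴.
T = (1.029×10⁹)^(1/4).

T ≈ 179 K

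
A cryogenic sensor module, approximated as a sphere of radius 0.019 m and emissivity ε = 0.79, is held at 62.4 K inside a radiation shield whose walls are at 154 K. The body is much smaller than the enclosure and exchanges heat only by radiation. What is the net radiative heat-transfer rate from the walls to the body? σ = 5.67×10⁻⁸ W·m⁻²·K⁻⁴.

P_net ≈ 0.111 W

For a small grey body in a large enclosure: P_net = εσA(T_body⁴ − T_wall⁴).
A = 4πr² = 0.004536 m²; T_body⁴ − T_wall⁴ = 1.516×10⁷ − 5.624×10⁸ = -5.473×10⁸ K⁴.
|P_net| = 0.79·5.67×10⁻⁸·0.004536·5.473×10⁸.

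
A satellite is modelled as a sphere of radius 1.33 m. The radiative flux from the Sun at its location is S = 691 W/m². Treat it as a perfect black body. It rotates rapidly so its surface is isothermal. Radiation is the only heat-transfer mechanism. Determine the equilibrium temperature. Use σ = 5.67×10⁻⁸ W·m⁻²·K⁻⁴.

At equilibrium, absorbed power = emitted power.
Absorbing cross-section = πr² = 5.557 m²; emitting surface = 4πr² = 22.23 m² (ratio 4).
S·A_cross = εσ·A_surf·T⁴  ⇒  T⁴ = S/(4σ).
T⁴ = 1.00·691/(4·5.67×10⁻⁸) = 3.047×10⁹ K⁴.
T = (3.047×10⁹)^(1/4).

T ≈ 235 K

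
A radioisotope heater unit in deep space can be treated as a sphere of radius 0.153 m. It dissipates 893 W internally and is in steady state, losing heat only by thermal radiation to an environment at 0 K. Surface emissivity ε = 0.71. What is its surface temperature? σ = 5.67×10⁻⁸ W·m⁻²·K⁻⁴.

Steady state: internal power = radiated power, P = εσA T⁴.
Radiating area A = 4πr² = 0.2942 m².
T⁴ = P/(εσA) = 893/(0.71·5.67×10⁻⁸·0.2942) = 7.541×10¹⁰ K⁴.
T = (7.541×10¹⁰)^(1/4).

T ≈ 524 K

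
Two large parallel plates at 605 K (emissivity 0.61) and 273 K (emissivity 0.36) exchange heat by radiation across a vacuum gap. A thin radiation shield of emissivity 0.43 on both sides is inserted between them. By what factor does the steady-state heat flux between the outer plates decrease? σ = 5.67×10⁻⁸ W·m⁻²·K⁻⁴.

factor ≈ 2.07

Without shield: q₀ = σΔ(T⁴)/(1/ε₁+1/ε₂−1) with denominator 3.417.
With shield the two gaps are in series; the resistances add: (1/ε₁+1/ε_s−1)+(1/ε_s+1/ε₂−1) = 2.965+4.103 = 7.068.
Heat-flux ratio q₀/q = 7.068/3.417.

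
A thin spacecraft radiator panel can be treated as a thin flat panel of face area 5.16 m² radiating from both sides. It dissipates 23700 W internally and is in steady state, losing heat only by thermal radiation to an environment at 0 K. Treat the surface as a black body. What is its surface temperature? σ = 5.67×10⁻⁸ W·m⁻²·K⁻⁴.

Steady state: internal power = radiated power, P = εσA T⁴.
Radiating area A = 2·5.16 = 10.32 m².
T⁴ = P/(εσA) = 23700/(1.0·5.67×10⁻⁸·10.32) = 4.050×10¹⁰ K⁴.
T = (4.050×10¹⁰)^(1/4).

T ≈ 449 K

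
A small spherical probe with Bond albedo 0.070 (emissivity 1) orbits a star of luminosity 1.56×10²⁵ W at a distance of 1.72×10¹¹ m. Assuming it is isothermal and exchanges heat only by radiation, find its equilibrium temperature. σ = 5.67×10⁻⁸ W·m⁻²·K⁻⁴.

T ≈ 115 K

First find the stellar flux at distance d: S = L/(4πd²) = 1.56×10²⁵/(4π·(1.72×10¹¹)²) = 41.96 W/m².
For an isothermal sphere, absorbed (1−a)S·πr² = emitted σ·4πr²·T⁴, so T⁴ = (1−a)S/(4σ).
T⁴ = 0.930·41.96/(4·5.67×10⁻⁸) = 1.721×10⁸ K⁴.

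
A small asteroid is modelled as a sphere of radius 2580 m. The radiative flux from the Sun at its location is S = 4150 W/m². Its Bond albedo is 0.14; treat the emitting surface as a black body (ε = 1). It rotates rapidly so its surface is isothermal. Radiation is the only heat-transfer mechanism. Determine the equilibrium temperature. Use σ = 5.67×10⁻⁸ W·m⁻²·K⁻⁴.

At equilibrium, absorbed power = emitted power.
Absorbing cross-section = πr² = 2.091×10⁷ m²; emitting surface = 4πr² = 8.365×10⁷ m² (ratio 4).
(1−a)S·A_cross = εσ·A_surf·T⁴  ⇒  T⁴ = (1−a)S/(4σ).
T⁴ = 0.860·4150/(4·5.67×10⁻⁸) = 1.574×10¹⁰ K⁴.
T = (1.574×10¹⁰)^(1/4).

T ≈ 354 K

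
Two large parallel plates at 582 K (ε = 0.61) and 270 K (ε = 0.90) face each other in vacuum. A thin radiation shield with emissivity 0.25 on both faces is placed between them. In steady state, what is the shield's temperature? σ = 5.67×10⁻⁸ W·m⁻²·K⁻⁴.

In steady state the net flux on the hot side equals that on the cold side.
σ(T₁⁴−T_s⁴)/D₁ = σ(T_s⁴−T₂⁴)/D₂, with D₁ = 1/ε₁+1/ε_s−1 = 4.639, D₂ = 1/ε_s+1/ε₂−1 = 4.111.
Solve for T_s⁴: T_s⁴ = (D₂·T₁⁴ + D₁·T₂⁴)/(D₁+D₂) = 5.672×10¹⁰ K⁴.

T_s ≈ 488 K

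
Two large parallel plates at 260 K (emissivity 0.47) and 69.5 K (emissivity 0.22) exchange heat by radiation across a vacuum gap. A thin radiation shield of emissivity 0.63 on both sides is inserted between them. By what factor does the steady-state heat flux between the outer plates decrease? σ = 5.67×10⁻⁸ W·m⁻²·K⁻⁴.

factor ≈ 1.38

Without shield: q₀ = σΔ(T⁴)/(1/ε₁+1/ε₂−1) with denominator 5.673.
With shield the two gaps are in series; the resistances add: (1/ε₁+1/ε_s−1)+(1/ε_s+1/ε₂−1) = 2.715+5.133 = 7.848.
Heat-flux ratio q₀/q = 7.848/5.673.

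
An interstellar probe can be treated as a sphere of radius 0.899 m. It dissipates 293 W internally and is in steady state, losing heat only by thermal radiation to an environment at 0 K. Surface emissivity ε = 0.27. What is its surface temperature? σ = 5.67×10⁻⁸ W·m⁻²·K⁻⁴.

Steady state: internal power = radiated power, P = εσA T⁴.
Radiating area A = 4πr² = 10.16 m².
T⁴ = P/(εσA) = 293/(0.27·5.67×10⁻⁸·10.16) = 1.884×10⁹ K⁴.
T = (1.884×10⁹)^(1/4).

T ≈ 208 K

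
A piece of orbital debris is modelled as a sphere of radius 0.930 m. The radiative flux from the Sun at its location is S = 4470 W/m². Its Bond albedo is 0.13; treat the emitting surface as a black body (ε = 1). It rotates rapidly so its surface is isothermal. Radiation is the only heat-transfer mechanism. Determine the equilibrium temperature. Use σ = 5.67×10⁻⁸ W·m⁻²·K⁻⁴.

At equilibrium, absorbed power = emitted power.
Absorbing cross-section = πr² = 2.717 m²; emitting surface = 4πr² = 10.87 m² (ratio 4).
(1−a)S·A_cross = εσ·A_surf·T⁴  ⇒  T⁴ = (1−a)S/(4σ).
T⁴ = 0.870·4470/(4·5.67×10⁻⁸) = 1.715×10¹⁰ K⁴.
T = (1.715×10¹⁰)^(1/4).

T ≈ 362 K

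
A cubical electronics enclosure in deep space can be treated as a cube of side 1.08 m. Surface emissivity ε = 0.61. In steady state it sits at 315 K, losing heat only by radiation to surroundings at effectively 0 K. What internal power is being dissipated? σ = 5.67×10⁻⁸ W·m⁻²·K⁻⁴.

P ≈ 2380 W

Steady state: P = εσA T⁴.
A = 6L² = 6.998 m²; T⁴ = (315)⁴ = 9.846×10⁹ K⁴.
P = 0.61 × 5.67×10⁻⁸ × 6.998 × 9.846×10⁹.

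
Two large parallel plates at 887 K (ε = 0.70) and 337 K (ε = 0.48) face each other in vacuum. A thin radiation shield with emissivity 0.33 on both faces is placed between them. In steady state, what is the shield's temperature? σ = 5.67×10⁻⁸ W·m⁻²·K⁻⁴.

In steady state the net flux on the hot side equals that on the cold side.
σ(T₁⁴−T_s⁴)/D₁ = σ(T_s⁴−T₂⁴)/D₂, with D₁ = 1/ε₁+1/ε_s−1 = 3.459, D₂ = 1/ε_s+1/ε₂−1 = 4.114.
Solve for T_s⁴: T_s⁴ = (D₂·T₁⁴ + D₁·T₂⁴)/(D₁+D₂) = 3.422×10¹¹ K⁴.

T_s ≈ 765 K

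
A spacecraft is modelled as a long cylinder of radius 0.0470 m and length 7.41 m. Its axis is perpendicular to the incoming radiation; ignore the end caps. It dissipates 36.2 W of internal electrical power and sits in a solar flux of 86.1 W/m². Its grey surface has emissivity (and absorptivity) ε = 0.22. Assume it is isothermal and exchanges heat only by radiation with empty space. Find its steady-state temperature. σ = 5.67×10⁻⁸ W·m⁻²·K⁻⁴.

T ≈ 206 K

At steady state, absorbed solar power + internal power = radiated power.
Absorbed: α·S·A_cross = 0.22·86.1·0.6965 = 13.19 W (cross-section 2rL).
Total input = 13.19 + 36.2 = 49.39 W.
Radiated: εσ·A_surf·T⁴ with A_surf = 2πrL = 2.188 m².
T⁴ = 49.39/(0.22·5.67×10⁻⁸·2.188) = 1.810×10⁹ K⁴.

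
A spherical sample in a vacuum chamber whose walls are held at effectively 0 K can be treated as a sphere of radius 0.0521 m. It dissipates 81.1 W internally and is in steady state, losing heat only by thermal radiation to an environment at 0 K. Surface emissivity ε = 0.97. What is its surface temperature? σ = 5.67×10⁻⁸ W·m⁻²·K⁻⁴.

T ≈ 456 K

Steady state: internal power = radiated power, P = εσA T⁴.
Radiating area A = 4πr² = 0.03411 m².
T⁴ = P/(εσA) = 81.1/(0.97·5.67×10⁻⁸·0.03411) = 4.323×10¹⁰ K⁴.
T = (4.323×10¹⁰)^(1/4).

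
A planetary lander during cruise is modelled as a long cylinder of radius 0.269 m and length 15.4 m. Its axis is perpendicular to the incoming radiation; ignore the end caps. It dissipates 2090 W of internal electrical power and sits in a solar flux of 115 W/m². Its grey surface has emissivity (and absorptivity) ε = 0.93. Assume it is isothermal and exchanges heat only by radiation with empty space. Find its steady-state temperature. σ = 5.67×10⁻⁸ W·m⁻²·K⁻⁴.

T ≈ 216 K

At steady state, absorbed solar power + internal power = radiated power.
Absorbed: α·S·A_cross = 0.93·115·8.285 = 886.1 W (cross-section 2rL).
Total input = 886.1 + 2090 = 2976 W.
Radiated: εσ·A_surf·T⁴ with A_surf = 2πrL = 26.03 m².
T⁴ = 2976/(0.93·5.67×10⁻⁸·26.03) = 2.168×10⁹ K⁴.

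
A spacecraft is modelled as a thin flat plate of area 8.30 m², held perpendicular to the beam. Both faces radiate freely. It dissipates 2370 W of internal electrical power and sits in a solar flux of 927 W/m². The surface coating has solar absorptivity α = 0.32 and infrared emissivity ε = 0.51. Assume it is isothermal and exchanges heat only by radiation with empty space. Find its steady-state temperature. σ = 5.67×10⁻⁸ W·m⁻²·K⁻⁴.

T ≈ 317 K

At steady state, absorbed solar power + internal power = radiated power.
Absorbed: α·S·A_cross = 0.32·927·8.300 = 2462 W (cross-section A).
Total input = 2462 + 2370 = 4832 W.
Radiated: εσ·A_surf·T⁴ with A_surf = 2A = 16.60 m².
T⁴ = 4832/(0.51·5.67×10⁻⁸·16.60) = 1.007×10¹⁰ K⁴.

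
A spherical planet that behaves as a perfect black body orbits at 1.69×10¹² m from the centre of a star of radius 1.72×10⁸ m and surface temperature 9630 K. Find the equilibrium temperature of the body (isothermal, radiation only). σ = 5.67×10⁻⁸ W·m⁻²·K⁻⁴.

T ≈ 68.7 K

The star's surface emits σT_*⁴; at distance d the flux is S = σT_*⁴(R_*/d)².
S = 5.67×10⁻⁸·(9630)⁴·(1.72×10⁸/1.69×10¹²)² = 5.051 W/m².
For an isothermal sphere T⁴ = (1−a)S/(4σ) = 2.227×10⁷ K⁴.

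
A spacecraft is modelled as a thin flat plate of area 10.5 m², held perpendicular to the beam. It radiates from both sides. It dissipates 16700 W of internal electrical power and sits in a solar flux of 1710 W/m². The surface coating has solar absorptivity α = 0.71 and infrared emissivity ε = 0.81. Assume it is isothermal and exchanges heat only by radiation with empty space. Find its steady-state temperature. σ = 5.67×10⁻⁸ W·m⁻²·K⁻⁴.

T ≈ 418 K

At steady state, absorbed solar power + internal power = radiated power.
Absorbed: α·S·A_cross = 0.71·1710·10.50 = 12750 W (cross-section A).
Total input = 12750 + 16700 = 29450 W.
Radiated: εσ·A_surf·T⁴ with A_surf = 2A = 21.00 m².
T⁴ = 29450/(0.81·5.67×10⁻⁸·21.00) = 3.053×10¹⁰ K⁴.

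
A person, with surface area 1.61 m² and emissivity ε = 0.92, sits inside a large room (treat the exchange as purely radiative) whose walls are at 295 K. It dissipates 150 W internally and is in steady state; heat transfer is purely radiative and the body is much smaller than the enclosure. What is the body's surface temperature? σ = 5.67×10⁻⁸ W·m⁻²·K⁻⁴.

For a small grey body in a large enclosure, net radiated power = εσA(T⁴ − T_w⁴).
Steady state: P = εσA(T⁴ − T_w⁴) with A = 1.61 m².
T⁴ = P/(εσA) + T_w⁴ = 150/(0.92·5.67×10⁻⁸·1.610) + (295)⁴
    = 1.786×10⁹ + 7.573×10⁹ = 9.359×10⁹ K⁴.

T ≈ 311 K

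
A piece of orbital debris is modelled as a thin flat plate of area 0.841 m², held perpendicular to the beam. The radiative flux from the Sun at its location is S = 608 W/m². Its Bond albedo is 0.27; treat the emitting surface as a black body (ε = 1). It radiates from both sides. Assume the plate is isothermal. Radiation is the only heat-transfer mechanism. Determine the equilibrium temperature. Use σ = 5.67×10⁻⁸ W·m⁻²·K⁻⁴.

At equilibrium, absorbed power = emitted power.
Absorbing cross-section = A = 0.8410 m²; emitting surface = 2A = 1.682 m² (ratio 2).
(1−a)S·A_cross = εσ·A_surf·T⁴  ⇒  T⁴ = (1−a)S/(2σ).
T⁴ = 0.730·608/(2·5.67×10⁻⁸) = 3.914×10⁹ K⁴.
T = (3.914×10⁹)^(1/4).

T ≈ 250 K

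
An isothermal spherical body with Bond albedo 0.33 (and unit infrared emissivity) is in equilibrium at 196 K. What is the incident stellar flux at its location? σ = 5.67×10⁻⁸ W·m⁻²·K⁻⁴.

S ≈ 500 W/m²

(1−a)S·πr² = σ·4πr²·T⁴ ⇒ S = 4σT⁴/(1−a).
S = 4·5.67×10⁻⁸·1.476×10⁹/0.670.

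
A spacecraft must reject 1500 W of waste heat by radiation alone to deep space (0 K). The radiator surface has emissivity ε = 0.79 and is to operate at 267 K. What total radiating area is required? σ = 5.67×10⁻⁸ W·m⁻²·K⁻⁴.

A ≈ 6.59 m²

P = εσA T⁴ ⇒ A = P/(εσT⁴).
T⁴ = 5.082×10⁹ K⁴.
A = 1500/(0.79 × 5.67×10⁻⁸ × 5.082×10⁹).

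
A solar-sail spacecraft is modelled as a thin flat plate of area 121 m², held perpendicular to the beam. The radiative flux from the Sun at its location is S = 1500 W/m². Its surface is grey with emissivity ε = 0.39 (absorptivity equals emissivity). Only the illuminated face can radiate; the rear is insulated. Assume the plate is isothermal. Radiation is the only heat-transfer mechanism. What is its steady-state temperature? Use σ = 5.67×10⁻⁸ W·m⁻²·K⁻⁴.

T ≈ 403 K

At equilibrium, absorbed power = emitted power.
Absorbing cross-section = A = 121.0 m²; emitting surface = A = 121.0 m² (ratio 1).
εS·A_cross = εσ·A_surf·T⁴  ⇒  T⁴ = S/(1σ)   (ε cancels).
T⁴ = 1500/(1·5.67×10⁻⁸) = 2.646×10¹⁰ K⁴.
T = (2.646×10¹⁰)^(1/4).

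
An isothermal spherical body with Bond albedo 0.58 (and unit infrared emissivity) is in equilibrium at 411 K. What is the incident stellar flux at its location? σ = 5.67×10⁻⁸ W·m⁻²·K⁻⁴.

(1−a)S·πr² = σ·4πr²·T⁴ ⇒ S = 4σT⁴/(1−a).
S = 4·5.67×10⁻⁸·2.853×10¹⁰/0.420.

S ≈ 15400 W/m²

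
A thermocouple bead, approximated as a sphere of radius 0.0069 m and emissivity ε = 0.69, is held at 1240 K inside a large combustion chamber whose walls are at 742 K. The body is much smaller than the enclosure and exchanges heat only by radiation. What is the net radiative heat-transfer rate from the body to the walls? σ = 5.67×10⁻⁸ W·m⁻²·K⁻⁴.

P_net ≈ 48.2 W

For a small grey body in a large enclosure: P_net = εσA(T_body⁴ − T_wall⁴).
A = 4πr² = 5.983×10⁻⁴ m²; T_body⁴ − T_wall⁴ = 2.364×10¹² − 3.031×10¹¹ = 2.061×10¹² K⁴.
|P_net| = 0.69·5.67×10⁻⁸·5.983×10⁻⁴·2.061×10¹².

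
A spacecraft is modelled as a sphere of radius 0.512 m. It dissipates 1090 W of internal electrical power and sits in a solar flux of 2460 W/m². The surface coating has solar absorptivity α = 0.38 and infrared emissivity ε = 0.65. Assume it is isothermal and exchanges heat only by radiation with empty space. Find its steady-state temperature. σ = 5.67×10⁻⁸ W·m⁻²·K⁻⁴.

At steady state, absorbed solar power + internal power = radiated power.
Absorbed: α·S·A_cross = 0.38·2460·0.8235 = 769.9 W (cross-section πr²).
Total input = 769.9 + 1090 = 1860 W.
Radiated: εσ·A_surf·T⁴ with A_surf = 4πr² = 3.294 m².
T⁴ = 1860/(0.65·5.67×10⁻⁸·3.294) = 1.532×10¹⁰ K⁴.

T ≈ 352 K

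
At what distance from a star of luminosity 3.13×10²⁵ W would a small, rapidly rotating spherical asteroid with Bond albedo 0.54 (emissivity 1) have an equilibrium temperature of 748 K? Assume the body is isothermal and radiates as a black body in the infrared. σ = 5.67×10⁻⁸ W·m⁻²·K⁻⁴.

d ≈ 4.02×10⁹ m

For an isothermal black-emitting sphere, (1−a)S·πr² = σ·4πr²·T⁴ ⇒ S = 4σT⁴/(1−a).
S = 4·5.67×10⁻⁸·(748)⁴/0.460 = 1.543×10⁵ W/m².
Flux falls as S = L/(4πd²), so d = √(L/(4πS)) = √(3.13×10²⁵/(4π·1.543×10⁵)).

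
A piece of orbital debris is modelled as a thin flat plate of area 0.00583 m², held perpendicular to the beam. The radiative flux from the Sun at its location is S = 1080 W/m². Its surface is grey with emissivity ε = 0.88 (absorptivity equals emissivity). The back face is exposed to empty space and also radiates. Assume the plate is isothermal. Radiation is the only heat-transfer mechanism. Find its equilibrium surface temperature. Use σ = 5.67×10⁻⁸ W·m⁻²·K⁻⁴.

At equilibrium, absorbed power = emitted power.
Absorbing cross-section = A = 0.005830 m²; emitting surface = 2A = 0.01166 m² (ratio 2).
εS·A_cross = εσ·A_surf·T⁴  ⇒  T⁴ = S/(2σ)   (ε cancels).
T⁴ = 1080/(2·5.67×10⁻⁸) = 9.524×10⁹ K⁴.
T = (9.524×10⁹)^(1/4).

T ≈ 312 K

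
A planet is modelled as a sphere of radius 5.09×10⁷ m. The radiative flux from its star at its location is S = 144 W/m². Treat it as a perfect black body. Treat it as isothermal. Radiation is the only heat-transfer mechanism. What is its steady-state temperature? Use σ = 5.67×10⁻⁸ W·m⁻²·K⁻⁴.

T ≈ 159 K

At equilibrium, absorbed power = emitted power.
Absorbing cross-section = πr² = 8.139×10¹⁵ m²; emitting surface = 4πr² = 3.256×10¹⁶ m² (ratio 4).
S·A_cross = εσ·A_surf·T⁴  ⇒  T⁴ = S/(4σ).
T⁴ = 1.00·144/(4·5.67×10⁻⁸) = 6.349×10⁸ K⁴.
T = (6.349×10⁸)^(1/4).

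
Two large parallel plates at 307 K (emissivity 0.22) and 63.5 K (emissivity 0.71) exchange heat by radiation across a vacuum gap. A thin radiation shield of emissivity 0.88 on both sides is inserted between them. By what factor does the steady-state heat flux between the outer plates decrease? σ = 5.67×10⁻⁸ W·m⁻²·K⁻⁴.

factor ≈ 1.26

Without shield: q₀ = σΔ(T⁴)/(1/ε₁+1/ε₂−1) with denominator 4.954.
With shield the two gaps are in series; the resistances add: (1/ε₁+1/ε_s−1)+(1/ε_s+1/ε₂−1) = 4.682+1.545 = 6.227.
Heat-flux ratio q₀/q = 6.227/4.954.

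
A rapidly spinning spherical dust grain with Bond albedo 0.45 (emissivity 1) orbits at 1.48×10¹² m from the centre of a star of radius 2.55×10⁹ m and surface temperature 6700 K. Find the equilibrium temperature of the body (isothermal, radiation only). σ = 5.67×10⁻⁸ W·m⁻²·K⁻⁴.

The star's surface emits σT_*⁴; at distance d the flux is S = σT_*⁴(R_*/d)².
S = 5.67×10⁻⁸·(6700)⁴·(2.55×10⁹/1.48×10¹²)² = 339.2 W/m².
For an isothermal sphere T⁴ = (1−a)S/(4σ) = 8.225×10⁸ K⁴.

T ≈ 169 K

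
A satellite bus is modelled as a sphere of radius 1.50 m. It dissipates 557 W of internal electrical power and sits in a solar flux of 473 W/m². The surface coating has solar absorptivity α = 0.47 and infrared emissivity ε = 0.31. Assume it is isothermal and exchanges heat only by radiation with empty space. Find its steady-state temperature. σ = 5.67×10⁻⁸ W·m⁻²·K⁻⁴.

T ≈ 256 K

At steady state, absorbed solar power + internal power = radiated power.
Absorbed: α·S·A_cross = 0.47·473·7.069 = 1571 W (cross-section πr²).
Total input = 1571 + 557 = 2128 W.
Radiated: εσ·A_surf·T⁴ with A_surf = 4πr² = 28.27 m².
T⁴ = 2128/(0.31·5.67×10⁻⁸·28.27) = 4.283×10⁹ K⁴.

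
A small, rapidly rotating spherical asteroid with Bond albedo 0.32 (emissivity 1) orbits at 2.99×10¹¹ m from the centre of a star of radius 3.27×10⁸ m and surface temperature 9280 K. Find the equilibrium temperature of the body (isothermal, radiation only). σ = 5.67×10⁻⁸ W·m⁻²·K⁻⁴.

T ≈ 197 K

The star's surface emits σT_*⁴; at distance d the flux is S = σT_*⁴(R_*/d)².
S = 5.67×10⁻⁸·(9280)⁴·(3.27×10⁸/2.99×10¹¹)² = 503.0 W/m².
For an isothermal sphere T⁴ = (1−a)S/(4σ) = 1.508×10⁹ K⁴.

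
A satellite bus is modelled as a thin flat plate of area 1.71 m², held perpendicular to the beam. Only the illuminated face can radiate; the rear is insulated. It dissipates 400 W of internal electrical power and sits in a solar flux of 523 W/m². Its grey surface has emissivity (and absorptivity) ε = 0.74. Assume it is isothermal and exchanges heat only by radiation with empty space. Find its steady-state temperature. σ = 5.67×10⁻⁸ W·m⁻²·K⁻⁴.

At steady state, absorbed solar power + internal power = radiated power.
Absorbed: α·S·A_cross = 0.74·523·1.710 = 661.8 W (cross-section A).
Total input = 661.8 + 400 = 1062 W.
Radiated: εσ·A_surf·T⁴ with A_surf = A = 1.710 m².
T⁴ = 1062/(0.74·5.67×10⁻⁸·1.710) = 1.480×10¹⁰ K⁴.

T ≈ 349 K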